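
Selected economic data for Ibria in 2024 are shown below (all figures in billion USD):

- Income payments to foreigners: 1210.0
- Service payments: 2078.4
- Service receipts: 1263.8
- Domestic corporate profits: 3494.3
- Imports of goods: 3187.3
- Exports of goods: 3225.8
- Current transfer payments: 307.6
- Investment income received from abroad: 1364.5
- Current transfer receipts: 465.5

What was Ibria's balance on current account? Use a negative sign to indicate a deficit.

Goods balance = 3225.8 - 3187.3 = 38.5
Services balance = 1263.8 - 2078.4 = -814.6
Trade balance (goods + services) = 38.5 + (-814.6) = -776.1
Net primary income = 1364.5 - 1210.0 = 154.5
Net secondary income = 465.5 - 307.6 = 157.9
Current account = -776.1 + 154.5 + 157.9 = -463.7

-463.7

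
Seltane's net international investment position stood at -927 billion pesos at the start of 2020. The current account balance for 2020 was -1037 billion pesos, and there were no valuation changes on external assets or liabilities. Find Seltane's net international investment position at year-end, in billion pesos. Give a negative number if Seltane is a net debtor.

With no valuation effects, change in NIIP = current account = -1037
End-of-year NIIP = -927 + (-1037) = -1964

-1964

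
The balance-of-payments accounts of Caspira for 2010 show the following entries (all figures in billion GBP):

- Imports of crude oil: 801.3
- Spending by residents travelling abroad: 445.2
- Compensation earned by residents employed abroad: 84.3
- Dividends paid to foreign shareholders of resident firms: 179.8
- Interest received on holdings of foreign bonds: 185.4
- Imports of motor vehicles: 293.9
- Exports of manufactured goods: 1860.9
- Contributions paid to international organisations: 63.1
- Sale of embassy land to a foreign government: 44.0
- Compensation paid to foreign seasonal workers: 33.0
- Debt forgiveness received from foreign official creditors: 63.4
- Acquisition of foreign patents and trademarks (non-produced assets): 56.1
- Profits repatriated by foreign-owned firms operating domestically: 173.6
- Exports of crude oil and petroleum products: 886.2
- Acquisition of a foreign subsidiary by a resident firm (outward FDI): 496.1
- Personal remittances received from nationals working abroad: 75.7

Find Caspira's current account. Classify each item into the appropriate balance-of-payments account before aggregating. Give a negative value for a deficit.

Goods: 886.2 - 293.9 + 1860.9 - 801.3 = 1651.9
Services: -445.2
Primary income: -33.0 + 84.3 - 179.8 - 173.6 + 185.4 = -116.7
Secondary income: -63.1 + 75.7 = 12.6
Current account = 1651.9 + (-445.2) + (-116.7) + 12.6 = 1102.6
(Excluded from the current account — capital account: sale of embassy land to a foreign government 44.0, debt forgiveness received from foreign official creditors 63.4, acquisition of foreign patents and trademarks (non-produced assets) 56.1; financial account: acquisition of a foreign subsidiary by a resident firm (outward FDI) 496.1.)

1102.6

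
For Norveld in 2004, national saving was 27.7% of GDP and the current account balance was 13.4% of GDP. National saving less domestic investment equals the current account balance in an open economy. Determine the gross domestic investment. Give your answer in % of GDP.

I = S - CA = 27.7 - 13.4 = 14.3

14.3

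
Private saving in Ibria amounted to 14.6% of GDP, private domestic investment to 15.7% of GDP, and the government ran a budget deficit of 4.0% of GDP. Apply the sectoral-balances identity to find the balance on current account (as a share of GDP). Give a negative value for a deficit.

-5.1

By the sectoral-balances identity, CA = (S_private - I) + (T - G).
Private balance = 14.6 - 15.7 = -1.1
Government balance (T - G) = -4.0
CA = -1.1 + (-4.0) = -5.1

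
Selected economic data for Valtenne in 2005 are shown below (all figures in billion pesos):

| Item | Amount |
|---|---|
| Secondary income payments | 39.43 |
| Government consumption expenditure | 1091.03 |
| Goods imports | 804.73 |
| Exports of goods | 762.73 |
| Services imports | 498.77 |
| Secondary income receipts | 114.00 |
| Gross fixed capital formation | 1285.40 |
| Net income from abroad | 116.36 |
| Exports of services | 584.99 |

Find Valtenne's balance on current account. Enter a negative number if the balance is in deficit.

235.15

Goods balance = 762.73 - 804.73 = -42.00
Services balance = 584.99 - 498.77 = 86.22
Trade balance (goods + services) = -42.00 + 86.22 = 44.22
Net primary income = 116.36
Net secondary income = 114.00 - 39.43 = 74.57
Current account = 44.22 + 116.36 + 74.57 = 235.15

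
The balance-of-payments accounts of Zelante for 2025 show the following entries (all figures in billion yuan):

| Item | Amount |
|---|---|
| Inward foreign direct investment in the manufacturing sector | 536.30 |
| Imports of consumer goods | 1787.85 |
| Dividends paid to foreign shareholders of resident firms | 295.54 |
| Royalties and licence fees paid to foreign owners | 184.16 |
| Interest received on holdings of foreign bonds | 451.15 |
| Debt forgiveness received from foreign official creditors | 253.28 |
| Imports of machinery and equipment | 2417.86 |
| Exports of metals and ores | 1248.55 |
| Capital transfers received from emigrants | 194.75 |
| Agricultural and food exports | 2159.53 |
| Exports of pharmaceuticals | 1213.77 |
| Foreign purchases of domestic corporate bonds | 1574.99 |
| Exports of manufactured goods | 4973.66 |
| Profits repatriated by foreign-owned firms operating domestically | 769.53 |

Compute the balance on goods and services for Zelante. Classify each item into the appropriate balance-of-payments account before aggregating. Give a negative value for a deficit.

Goods: -1787.85 + 2159.53 + 4973.66 + 1213.77 + 1248.55 - 2417.86 = 5389.80
Services: -184.16
Trade balance = 5389.80 + (-184.16) = 5205.64
(Excluded from the trade balance — financial account: inward foreign direct investment in the manufacturing sector 536.30, foreign purchases of domestic corporate bonds 1574.99; primary income: dividends paid to foreign shareholders of resident firms 295.54, interest received on holdings of foreign bonds 451.15, profits repatriated by foreign-owned firms operating domestically 769.53; capital account: debt forgiveness received from foreign official creditors 253.28, capital transfers received from emigrants 194.75.)

5205.64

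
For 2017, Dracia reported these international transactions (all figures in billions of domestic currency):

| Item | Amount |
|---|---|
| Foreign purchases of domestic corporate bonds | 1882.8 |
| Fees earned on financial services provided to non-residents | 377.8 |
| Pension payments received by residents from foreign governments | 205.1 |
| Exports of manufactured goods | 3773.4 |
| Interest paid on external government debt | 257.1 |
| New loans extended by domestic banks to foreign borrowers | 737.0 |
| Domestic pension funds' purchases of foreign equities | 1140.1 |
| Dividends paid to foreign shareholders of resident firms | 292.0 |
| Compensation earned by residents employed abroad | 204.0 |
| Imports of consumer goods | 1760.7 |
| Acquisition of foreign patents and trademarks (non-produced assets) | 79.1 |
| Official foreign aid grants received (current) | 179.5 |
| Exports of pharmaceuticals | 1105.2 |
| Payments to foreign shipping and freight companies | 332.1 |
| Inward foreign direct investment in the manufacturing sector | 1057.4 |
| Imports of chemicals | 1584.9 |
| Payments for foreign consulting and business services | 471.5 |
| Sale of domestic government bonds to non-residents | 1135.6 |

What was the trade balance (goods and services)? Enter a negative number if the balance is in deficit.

Goods: 3773.4 - 1760.7 - 1584.9 + 1105.2 = 1533.0
Services: -471.5 - 332.1 + 377.8 = -425.8
Trade balance = 1533.0 + (-425.8) = 1107.2
(Excluded from the trade balance — financial account: foreign purchases of domestic corporate bonds 1882.8, new loans extended by domestic banks to foreign borrowers 737.0, domestic pension funds' purchases of foreign equities 1140.1, inward foreign direct investment in the manufacturing sector 1057.4, sale of domestic government bonds to non-residents 1135.6; secondary income: pension payments received by residents from foreign governments 205.1, official foreign aid grants received (current) 179.5; primary income: interest paid on external government debt 257.1, dividends paid to foreign shareholders of resident firms 292.0, compensation earned by residents employed abroad 204.0; capital account: acquisition of foreign patents and trademarks (non-produced assets) 79.1.)

1107.2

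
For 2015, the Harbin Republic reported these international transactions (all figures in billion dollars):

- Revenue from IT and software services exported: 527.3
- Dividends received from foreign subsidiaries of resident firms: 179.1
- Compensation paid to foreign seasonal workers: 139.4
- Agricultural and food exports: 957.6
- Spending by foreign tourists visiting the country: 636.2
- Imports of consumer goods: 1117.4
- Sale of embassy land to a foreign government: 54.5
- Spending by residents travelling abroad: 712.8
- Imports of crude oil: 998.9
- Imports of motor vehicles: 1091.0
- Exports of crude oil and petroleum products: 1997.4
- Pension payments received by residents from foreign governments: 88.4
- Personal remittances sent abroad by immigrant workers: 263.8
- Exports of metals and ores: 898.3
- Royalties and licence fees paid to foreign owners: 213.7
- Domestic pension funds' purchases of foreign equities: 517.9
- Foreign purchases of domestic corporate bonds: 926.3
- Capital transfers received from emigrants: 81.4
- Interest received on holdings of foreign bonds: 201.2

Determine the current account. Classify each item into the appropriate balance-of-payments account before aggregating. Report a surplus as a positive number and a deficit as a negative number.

948.5

Goods: 1997.4 - 998.9 - 1091.0 - 1117.4 + 957.6 + 898.3 = 646.0
Services: -213.7 - 712.8 + 636.2 + 527.3 = 237.0
Primary income: -139.4 + 201.2 + 179.1 = 240.9
Secondary income: -263.8 + 88.4 = -175.4
Current account = 646.0 + 237.0 + 240.9 + (-175.4) = 948.5
(Excluded from the current account — capital account: sale of embassy land to a foreign government 54.5, capital transfers received from emigrants 81.4; financial account: domestic pension funds' purchases of foreign equities 517.9, foreign purchases of domestic corporate bonds 926.3.)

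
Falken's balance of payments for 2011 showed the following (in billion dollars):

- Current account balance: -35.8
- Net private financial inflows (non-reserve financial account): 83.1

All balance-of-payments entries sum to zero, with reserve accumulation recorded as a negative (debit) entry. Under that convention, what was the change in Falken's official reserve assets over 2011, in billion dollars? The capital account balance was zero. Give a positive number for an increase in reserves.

47.3

Official reserve transactions balance = -((-35.8) + 83.1) = -47.3
An accumulation of reserves is recorded as a debit (negative entry), so the change in the stock of reserves is the negative of that balance.
Change in official reserves = -(-47.3) = 47.3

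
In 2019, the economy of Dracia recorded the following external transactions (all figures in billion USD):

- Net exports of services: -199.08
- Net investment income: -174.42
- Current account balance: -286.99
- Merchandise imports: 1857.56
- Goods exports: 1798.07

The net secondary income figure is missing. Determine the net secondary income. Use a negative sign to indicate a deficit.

146.00

Current account = goods balance + services balance + net primary income + net secondary income
Sum of the known components = -432.99
Net secondary income = CA - (known components) = -286.99 - (-432.99) = 146.00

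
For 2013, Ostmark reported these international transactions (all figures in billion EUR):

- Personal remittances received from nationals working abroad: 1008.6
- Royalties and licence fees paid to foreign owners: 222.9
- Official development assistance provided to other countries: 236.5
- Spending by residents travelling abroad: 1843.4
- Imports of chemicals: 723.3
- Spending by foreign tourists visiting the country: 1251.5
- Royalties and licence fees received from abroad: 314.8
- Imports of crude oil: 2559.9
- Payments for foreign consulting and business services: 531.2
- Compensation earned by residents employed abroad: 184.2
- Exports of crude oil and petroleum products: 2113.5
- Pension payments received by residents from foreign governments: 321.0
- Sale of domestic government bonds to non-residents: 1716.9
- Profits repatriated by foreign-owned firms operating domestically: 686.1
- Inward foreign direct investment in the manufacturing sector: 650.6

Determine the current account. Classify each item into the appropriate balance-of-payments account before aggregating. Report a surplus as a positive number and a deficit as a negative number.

Goods: -2559.9 + 2113.5 - 723.3 = -1169.7
Services: 1251.5 - 1843.4 + 314.8 - 531.2 - 222.9 = -1031.2
Primary income: -686.1 + 184.2 = -501.9
Secondary income: 1008.6 - 236.5 + 321.0 = 1093.1
Current account = (-1169.7) + (-1031.2) + (-501.9) + 1093.1 = -1609.7
(Excluded from the current account — financial account: sale of domestic government bonds to non-residents 1716.9, inward foreign direct investment in the manufacturing sector 650.6.)

-1609.7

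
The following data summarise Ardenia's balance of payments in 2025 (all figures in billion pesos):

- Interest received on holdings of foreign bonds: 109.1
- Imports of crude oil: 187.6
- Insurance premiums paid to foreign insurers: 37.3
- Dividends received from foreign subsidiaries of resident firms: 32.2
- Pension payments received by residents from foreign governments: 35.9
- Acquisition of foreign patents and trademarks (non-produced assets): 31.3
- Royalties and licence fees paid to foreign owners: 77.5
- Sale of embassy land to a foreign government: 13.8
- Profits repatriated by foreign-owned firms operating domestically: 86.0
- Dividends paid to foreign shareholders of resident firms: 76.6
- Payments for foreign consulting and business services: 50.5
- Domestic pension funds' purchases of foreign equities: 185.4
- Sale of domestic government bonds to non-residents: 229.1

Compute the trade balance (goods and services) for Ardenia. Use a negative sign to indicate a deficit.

-352.9

Goods: -187.6
Services: -37.3 - 50.5 - 77.5 = -165.3
Trade balance = -187.6 + (-165.3) = -352.9
(Excluded from the trade balance — primary income: interest received on holdings of foreign bonds 109.1, dividends received from foreign subsidiaries of resident firms 32.2, profits repatriated by foreign-owned firms operating domestically 86.0, dividends paid to foreign shareholders of resident firms 76.6; secondary income: pension payments received by residents from foreign governments 35.9; capital account: acquisition of foreign patents and trademarks (non-produced assets) 31.3, sale of embassy land to a foreign government 13.8; financial account: domestic pension funds' purchases of foreign equities 185.4, sale of domestic government bonds to non-residents 229.1.)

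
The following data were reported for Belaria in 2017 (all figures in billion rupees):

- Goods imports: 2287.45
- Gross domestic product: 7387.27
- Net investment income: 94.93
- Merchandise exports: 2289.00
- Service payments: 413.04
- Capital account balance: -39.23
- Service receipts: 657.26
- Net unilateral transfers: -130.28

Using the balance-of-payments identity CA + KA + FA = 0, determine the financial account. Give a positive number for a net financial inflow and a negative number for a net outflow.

-171.19

Goods balance = 2289.00 - 2287.45 = 1.55
Services balance = 657.26 - 413.04 = 244.22
Trade balance (goods + services) = 1.55 + 244.22 = 245.77
Net primary income = 94.93
Net secondary income = -130.28
Current account = 245.77 + 94.93 + (-130.28) = 210.42
Financial account = -(210.42 + (-39.23)) = -171.19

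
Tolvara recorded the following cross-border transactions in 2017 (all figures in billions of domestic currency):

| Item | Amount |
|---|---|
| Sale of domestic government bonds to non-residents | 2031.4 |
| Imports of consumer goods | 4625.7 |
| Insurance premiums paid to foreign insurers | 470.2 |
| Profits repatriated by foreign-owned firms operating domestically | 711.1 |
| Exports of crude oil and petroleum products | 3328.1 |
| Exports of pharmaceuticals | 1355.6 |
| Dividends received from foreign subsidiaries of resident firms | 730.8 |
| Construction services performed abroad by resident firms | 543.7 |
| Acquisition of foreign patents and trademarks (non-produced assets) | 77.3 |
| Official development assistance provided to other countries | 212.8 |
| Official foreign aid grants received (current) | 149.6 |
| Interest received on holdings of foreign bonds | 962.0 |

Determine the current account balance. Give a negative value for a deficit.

Goods: -4625.7 + 1355.6 + 3328.1 = 58.0
Services: 543.7 - 470.2 = 73.5
Primary income: -711.1 + 962.0 + 730.8 = 981.7
Secondary income: 149.6 - 212.8 = -63.2
Current account = 58.0 + 73.5 + 981.7 + (-63.2) = 1050.0
(Excluded from the current account — financial account: sale of domestic government bonds to non-residents 2031.4; capital account: acquisition of foreign patents and trademarks (non-produced assets) 77.3.)

1050.0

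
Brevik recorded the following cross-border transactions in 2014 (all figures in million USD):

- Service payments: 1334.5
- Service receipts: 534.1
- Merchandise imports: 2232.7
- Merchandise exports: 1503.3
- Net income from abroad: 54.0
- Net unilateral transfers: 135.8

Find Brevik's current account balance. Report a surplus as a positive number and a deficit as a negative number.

-1340.0

Goods balance = 1503.3 - 2232.7 = -729.4
Services balance = 534.1 - 1334.5 = -800.4
Trade balance (goods + services) = -729.4 + (-800.4) = -1529.8
Net primary income = 54.0
Net secondary income = 135.8
Current account = -1529.8 + 54.0 + 135.8 = -1340.0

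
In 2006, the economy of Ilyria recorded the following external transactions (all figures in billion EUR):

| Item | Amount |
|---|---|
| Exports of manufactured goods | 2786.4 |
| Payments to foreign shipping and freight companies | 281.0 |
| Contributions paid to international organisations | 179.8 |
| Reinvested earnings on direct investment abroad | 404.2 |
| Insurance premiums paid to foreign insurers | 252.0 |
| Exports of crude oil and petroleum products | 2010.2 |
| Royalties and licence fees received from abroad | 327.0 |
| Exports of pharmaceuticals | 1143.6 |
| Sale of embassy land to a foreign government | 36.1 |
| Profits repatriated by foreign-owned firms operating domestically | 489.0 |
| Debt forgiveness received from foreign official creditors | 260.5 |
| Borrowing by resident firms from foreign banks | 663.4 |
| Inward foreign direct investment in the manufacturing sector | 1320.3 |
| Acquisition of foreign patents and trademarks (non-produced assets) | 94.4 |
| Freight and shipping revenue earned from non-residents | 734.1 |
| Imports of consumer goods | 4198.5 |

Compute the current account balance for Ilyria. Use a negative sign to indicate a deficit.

2005.2

Goods: 2010.2 - 4198.5 + 2786.4 + 1143.6 = 1741.7
Services: -252.0 + 734.1 - 281.0 + 327.0 = 528.1
Primary income: 404.2 - 489.0 = -84.8
Secondary income: -179.8
Current account = 1741.7 + 528.1 + (-84.8) + (-179.8) = 2005.2
(Excluded from the current account — capital account: sale of embassy land to a foreign government 36.1, debt forgiveness received from foreign official creditors 260.5, acquisition of foreign patents and trademarks (non-produced assets) 94.4; financial account: borrowing by resident firms from foreign banks 663.4, inward foreign direct investment in the manufacturing sector 1320.3.)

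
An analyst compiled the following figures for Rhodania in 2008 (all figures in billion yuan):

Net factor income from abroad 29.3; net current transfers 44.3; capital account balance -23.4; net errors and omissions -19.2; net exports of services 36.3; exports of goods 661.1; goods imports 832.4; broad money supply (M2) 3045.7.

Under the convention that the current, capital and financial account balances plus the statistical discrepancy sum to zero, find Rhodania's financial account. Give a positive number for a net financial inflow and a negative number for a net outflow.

Goods balance = 661.1 - 832.4 = -171.3
Services balance = 36.3
Trade balance (goods + services) = -171.3 + 36.3 = -135.0
Net primary income = 29.3
Net secondary income = 44.3
Current account = -135.0 + 29.3 + 44.3 = -61.4
Financial account = -(-61.4 + (-23.4) + (-19.2)) = 104.0

104.0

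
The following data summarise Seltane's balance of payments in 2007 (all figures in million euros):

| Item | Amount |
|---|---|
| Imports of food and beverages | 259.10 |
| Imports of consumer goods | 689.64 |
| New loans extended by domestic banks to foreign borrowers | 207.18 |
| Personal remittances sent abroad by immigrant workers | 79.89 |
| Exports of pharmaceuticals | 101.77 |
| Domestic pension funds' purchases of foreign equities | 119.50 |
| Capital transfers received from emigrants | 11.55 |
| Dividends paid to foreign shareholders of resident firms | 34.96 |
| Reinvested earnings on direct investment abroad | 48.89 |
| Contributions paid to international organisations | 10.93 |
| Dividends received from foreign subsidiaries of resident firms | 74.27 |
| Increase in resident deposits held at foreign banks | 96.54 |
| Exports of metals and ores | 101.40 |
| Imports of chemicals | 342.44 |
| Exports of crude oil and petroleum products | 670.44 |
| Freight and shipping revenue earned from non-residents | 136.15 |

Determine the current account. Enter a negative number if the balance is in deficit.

Goods: 101.77 + 670.44 - 259.10 + 101.40 - 342.44 - 689.64 = -417.57
Services: 136.15
Primary income: -34.96 + 74.27 + 48.89 = 88.20
Secondary income: -10.93 - 79.89 = -90.82
Current account = (-417.57) + 136.15 + 88.20 + (-90.82) = -284.04
(Excluded from the current account — financial account: new loans extended by domestic banks to foreign borrowers 207.18, domestic pension funds' purchases of foreign equities 119.50, increase in resident deposits held at foreign banks 96.54; capital account: capital transfers received from emigrants 11.55.)

-284.04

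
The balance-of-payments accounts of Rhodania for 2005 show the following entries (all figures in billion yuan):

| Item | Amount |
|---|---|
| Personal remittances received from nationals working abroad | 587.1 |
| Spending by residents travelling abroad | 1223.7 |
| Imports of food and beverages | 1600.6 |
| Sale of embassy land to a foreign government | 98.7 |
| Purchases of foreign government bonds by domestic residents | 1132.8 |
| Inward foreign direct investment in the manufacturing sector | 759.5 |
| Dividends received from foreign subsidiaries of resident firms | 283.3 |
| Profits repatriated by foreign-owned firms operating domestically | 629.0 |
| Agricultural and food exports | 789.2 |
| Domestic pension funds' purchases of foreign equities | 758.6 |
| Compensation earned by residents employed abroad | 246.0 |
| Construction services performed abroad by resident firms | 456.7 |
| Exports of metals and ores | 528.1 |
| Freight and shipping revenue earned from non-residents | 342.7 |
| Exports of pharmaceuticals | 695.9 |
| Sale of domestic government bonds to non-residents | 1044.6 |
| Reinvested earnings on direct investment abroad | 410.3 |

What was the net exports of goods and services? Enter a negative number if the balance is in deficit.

-11.7

Goods: 789.2 + 528.1 - 1600.6 + 695.9 = 412.6
Services: 456.7 - 1223.7 + 342.7 = -424.3
Trade balance = 412.6 + (-424.3) = -11.7
(Excluded from the trade balance — secondary income: personal remittances received from nationals working abroad 587.1; capital account: sale of embassy land to a foreign government 98.7; financial account: purchases of foreign government bonds by domestic residents 1132.8, inward foreign direct investment in the manufacturing sector 759.5, domestic pension funds' purchases of foreign equities 758.6, sale of domestic government bonds to non-residents 1044.6; primary income: dividends received from foreign subsidiaries of resident firms 283.3, profits repatriated by foreign-owned firms operating domestically 629.0, compensation earned by residents employed abroad 246.0, reinvested earnings on direct investment abroad 410.3.)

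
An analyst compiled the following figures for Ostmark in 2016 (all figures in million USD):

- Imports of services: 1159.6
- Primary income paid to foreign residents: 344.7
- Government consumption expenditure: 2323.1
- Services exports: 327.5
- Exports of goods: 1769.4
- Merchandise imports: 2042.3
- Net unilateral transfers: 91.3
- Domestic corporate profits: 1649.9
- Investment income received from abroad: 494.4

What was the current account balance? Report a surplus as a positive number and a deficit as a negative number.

Goods balance = 1769.4 - 2042.3 = -272.9
Services balance = 327.5 - 1159.6 = -832.1
Trade balance (goods + services) = -272.9 + (-832.1) = -1105.0
Net primary income = 494.4 - 344.7 = 149.7
Net secondary income = 91.3
Current account = -1105.0 + 149.7 + 91.3 = -864.0

-864.0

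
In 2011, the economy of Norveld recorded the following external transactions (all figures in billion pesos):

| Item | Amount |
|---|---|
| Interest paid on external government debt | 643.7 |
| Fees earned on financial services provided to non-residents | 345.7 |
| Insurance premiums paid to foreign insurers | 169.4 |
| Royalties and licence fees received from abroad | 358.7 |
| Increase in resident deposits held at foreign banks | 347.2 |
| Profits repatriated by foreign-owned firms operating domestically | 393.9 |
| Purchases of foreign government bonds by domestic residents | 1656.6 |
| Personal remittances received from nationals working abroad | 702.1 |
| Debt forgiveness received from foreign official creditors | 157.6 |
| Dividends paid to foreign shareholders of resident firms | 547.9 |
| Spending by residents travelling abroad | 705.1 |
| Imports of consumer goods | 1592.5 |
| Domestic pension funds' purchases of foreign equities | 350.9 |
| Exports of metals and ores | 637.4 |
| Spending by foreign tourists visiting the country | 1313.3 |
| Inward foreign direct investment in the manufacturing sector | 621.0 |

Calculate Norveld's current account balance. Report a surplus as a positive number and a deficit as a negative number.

Goods: -1592.5 + 637.4 = -955.1
Services: -169.4 + 1313.3 + 345.7 - 705.1 + 358.7 = 1143.2
Primary income: -547.9 - 643.7 - 393.9 = -1585.5
Secondary income: 702.1
Current account = (-955.1) + 1143.2 + (-1585.5) + 702.1 = -695.3
(Excluded from the current account — financial account: increase in resident deposits held at foreign banks 347.2, purchases of foreign government bonds by domestic residents 1656.6, domestic pension funds' purchases of foreign equities 350.9, inward foreign direct investment in the manufacturing sector 621.0; capital account: debt forgiveness received from foreign official creditors 157.6.)

-695.3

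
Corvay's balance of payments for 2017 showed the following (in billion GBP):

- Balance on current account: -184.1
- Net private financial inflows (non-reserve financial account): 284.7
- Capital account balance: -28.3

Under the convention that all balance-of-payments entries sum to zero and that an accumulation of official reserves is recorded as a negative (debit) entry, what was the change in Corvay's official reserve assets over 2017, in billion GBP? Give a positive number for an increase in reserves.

72.3

Official reserve transactions balance = -((-184.1) + (-28.3) + 284.7) = -72.3
An accumulation of reserves is recorded as a debit (negative entry), so the change in the stock of reserves is the negative of that balance.
Change in official reserves = -(-72.3) = 72.3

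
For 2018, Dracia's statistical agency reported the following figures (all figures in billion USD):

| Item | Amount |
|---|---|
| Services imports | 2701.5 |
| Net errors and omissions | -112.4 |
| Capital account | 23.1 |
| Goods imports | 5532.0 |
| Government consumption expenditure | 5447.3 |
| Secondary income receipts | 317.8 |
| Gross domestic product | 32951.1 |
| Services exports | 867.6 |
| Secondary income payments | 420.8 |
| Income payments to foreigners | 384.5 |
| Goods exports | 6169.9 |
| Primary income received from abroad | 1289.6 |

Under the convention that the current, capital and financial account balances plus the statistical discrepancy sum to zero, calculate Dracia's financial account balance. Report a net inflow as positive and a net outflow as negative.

483.2

Goods balance = 6169.9 - 5532.0 = 637.9
Services balance = 867.6 - 2701.5 = -1833.9
Trade balance (goods + services) = 637.9 + (-1833.9) = -1196.0
Net primary income = 1289.6 - 384.5 = 905.1
Net secondary income = 317.8 - 420.8 = -103.0
Current account = -1196.0 + 905.1 + (-103.0) = -393.9
Financial account = -(-393.9 + 23.1 + (-112.4)) = 483.2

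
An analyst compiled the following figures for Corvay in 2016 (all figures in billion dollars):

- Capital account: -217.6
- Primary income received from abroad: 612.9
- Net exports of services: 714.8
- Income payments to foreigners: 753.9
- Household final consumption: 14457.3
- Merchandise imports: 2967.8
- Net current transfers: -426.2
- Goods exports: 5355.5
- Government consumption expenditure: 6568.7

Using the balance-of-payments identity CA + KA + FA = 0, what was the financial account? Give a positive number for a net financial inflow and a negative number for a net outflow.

-2317.7

Goods balance = 5355.5 - 2967.8 = 2387.7
Services balance = 714.8
Trade balance (goods + services) = 2387.7 + 714.8 = 3102.5
Net primary income = 612.9 - 753.9 = -141.0
Net secondary income = -426.2
Current account = 3102.5 + (-141.0) + (-426.2) = 2535.3
Financial account = -(2535.3 + (-217.6)) = -2317.7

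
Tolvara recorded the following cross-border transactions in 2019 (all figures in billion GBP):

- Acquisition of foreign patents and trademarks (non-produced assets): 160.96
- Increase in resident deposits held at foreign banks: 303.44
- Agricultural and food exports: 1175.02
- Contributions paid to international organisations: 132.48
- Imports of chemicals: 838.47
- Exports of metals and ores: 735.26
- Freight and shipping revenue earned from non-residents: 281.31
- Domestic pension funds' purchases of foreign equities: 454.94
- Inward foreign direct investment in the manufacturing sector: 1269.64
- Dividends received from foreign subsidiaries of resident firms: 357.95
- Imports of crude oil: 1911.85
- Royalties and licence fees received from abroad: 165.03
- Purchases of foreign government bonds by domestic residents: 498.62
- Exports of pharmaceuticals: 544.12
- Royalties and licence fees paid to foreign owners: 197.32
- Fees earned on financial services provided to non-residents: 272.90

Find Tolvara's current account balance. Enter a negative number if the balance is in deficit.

Goods: -838.47 + 735.26 + 1175.02 - 1911.85 + 544.12 = -295.92
Services: 281.31 + 165.03 - 197.32 + 272.90 = 521.92
Primary income: 357.95
Secondary income: -132.48
Current account = (-295.92) + 521.92 + 357.95 + (-132.48) = 451.47
(Excluded from the current account — capital account: acquisition of foreign patents and trademarks (non-produced assets) 160.96; financial account: increase in resident deposits held at foreign banks 303.44, domestic pension funds' purchases of foreign equities 454.94, inward foreign direct investment in the manufacturing sector 1269.64, purchases of foreign government bonds by domestic residents 498.62.)

451.47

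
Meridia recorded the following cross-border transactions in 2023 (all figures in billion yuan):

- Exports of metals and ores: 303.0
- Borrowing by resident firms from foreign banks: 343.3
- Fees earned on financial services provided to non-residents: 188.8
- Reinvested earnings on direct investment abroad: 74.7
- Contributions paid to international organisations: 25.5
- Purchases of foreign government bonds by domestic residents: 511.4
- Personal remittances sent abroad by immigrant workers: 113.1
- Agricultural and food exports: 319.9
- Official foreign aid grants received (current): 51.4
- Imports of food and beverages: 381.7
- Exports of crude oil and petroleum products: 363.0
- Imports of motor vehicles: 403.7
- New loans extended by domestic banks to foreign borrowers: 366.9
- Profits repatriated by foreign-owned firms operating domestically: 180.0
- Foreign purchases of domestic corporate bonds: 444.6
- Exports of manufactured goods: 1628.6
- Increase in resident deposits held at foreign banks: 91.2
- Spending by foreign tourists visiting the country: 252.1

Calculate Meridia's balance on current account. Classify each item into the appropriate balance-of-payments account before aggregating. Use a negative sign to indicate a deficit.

2077.5

Goods: 1628.6 + 319.9 + 303.0 - 403.7 - 381.7 + 363.0 = 1829.1
Services: 188.8 + 252.1 = 440.9
Primary income: 74.7 - 180.0 = -105.3
Secondary income: 51.4 - 113.1 - 25.5 = -87.2
Current account = 1829.1 + 440.9 + (-105.3) + (-87.2) = 2077.5
(Excluded from the current account — financial account: borrowing by resident firms from foreign banks 343.3, purchases of foreign government bonds by domestic residents 511.4, new loans extended by domestic banks to foreign borrowers 366.9, foreign purchases of domestic corporate bonds 444.6, increase in resident deposits held at foreign banks 91.2.)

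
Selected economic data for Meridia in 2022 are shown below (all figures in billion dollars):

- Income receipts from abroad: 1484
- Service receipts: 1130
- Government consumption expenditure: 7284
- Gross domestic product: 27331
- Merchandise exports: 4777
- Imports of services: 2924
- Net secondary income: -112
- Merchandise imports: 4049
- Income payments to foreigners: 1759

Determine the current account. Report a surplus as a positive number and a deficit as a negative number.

Goods balance = 4777 - 4049 = 728
Services balance = 1130 - 2924 = -1794
Trade balance (goods + services) = 728 + (-1794) = -1066
Net primary income = 1484 - 1759 = -275
Net secondary income = -112
Current account = -1066 + (-275) + (-112) = -1453

-1453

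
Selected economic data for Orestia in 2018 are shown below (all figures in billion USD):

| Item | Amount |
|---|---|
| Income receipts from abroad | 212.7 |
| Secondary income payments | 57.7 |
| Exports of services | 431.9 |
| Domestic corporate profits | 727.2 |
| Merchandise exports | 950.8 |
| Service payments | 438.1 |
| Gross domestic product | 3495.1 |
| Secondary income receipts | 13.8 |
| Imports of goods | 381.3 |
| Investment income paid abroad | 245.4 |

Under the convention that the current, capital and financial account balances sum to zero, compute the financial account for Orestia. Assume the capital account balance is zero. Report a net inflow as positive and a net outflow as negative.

Goods balance = 950.8 - 381.3 = 569.5
Services balance = 431.9 - 438.1 = -6.2
Trade balance (goods + services) = 569.5 + (-6.2) = 563.3
Net primary income = 212.7 - 245.4 = -32.7
Net secondary income = 13.8 - 57.7 = -43.9
Current account = 563.3 + (-32.7) + (-43.9) = 486.7
Financial account = -(486.7) = -486.7

-486.7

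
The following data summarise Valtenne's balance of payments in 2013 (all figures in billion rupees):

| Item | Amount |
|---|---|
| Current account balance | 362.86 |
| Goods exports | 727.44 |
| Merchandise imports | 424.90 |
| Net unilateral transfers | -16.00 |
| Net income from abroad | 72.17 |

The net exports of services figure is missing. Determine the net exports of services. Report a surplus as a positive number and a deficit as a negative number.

Current account = goods balance + services balance + net primary income + net secondary income
Sum of the known components = 358.71
Net exports of services = CA - (known components) = 362.86 - 358.71 = 4.15

4.15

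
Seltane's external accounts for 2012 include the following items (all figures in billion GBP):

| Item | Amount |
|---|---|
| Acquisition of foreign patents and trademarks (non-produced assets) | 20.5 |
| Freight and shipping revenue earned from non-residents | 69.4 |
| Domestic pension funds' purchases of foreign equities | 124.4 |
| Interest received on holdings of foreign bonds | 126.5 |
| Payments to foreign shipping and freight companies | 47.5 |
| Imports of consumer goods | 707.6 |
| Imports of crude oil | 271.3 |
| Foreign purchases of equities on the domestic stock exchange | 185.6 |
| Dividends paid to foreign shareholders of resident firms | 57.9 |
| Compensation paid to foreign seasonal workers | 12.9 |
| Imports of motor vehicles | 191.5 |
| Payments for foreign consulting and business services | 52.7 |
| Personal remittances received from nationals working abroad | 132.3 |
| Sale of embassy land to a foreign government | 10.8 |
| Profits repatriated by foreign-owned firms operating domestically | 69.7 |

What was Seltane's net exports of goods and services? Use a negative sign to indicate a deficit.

Goods: -707.6 - 271.3 - 191.5 = -1170.4
Services: -52.7 - 47.5 + 69.4 = -30.8
Trade balance = -1170.4 + (-30.8) = -1201.2
(Excluded from the trade balance — capital account: acquisition of foreign patents and trademarks (non-produced assets) 20.5, sale of embassy land to a foreign government 10.8; financial account: domestic pension funds' purchases of foreign equities 124.4, foreign purchases of equities on the domestic stock exchange 185.6; primary income: interest received on holdings of foreign bonds 126.5, dividends paid to foreign shareholders of resident firms 57.9, compensation paid to foreign seasonal workers 12.9, profits repatriated by foreign-owned firms operating domestically 69.7; secondary income: personal remittances received from nationals working abroad 132.3.)

-1201.2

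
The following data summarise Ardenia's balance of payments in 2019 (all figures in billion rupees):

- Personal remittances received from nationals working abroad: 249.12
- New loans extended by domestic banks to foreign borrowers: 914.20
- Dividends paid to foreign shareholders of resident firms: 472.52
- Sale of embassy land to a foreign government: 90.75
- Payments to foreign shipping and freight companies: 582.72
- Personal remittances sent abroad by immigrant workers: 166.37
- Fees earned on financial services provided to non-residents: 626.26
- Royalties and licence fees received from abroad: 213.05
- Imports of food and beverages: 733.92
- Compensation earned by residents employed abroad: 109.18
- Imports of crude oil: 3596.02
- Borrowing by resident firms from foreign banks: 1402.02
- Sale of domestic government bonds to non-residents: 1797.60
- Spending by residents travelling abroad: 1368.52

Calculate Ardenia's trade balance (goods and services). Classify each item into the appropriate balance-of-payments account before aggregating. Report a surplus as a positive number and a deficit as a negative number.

-5441.87

Goods: -3596.02 - 733.92 = -4329.94
Services: -1368.52 + 626.26 + 213.05 - 582.72 = -1111.93
Trade balance = -4329.94 + (-1111.93) = -5441.87
(Excluded from the trade balance — secondary income: personal remittances received from nationals working abroad 249.12, personal remittances sent abroad by immigrant workers 166.37; financial account: new loans extended by domestic banks to foreign borrowers 914.20, borrowing by resident firms from foreign banks 1402.02, sale of domestic government bonds to non-residents 1797.60; primary income: dividends paid to foreign shareholders of resident firms 472.52, compensation earned by residents employed abroad 109.18; capital account: sale of embassy land to a foreign government 90.75.)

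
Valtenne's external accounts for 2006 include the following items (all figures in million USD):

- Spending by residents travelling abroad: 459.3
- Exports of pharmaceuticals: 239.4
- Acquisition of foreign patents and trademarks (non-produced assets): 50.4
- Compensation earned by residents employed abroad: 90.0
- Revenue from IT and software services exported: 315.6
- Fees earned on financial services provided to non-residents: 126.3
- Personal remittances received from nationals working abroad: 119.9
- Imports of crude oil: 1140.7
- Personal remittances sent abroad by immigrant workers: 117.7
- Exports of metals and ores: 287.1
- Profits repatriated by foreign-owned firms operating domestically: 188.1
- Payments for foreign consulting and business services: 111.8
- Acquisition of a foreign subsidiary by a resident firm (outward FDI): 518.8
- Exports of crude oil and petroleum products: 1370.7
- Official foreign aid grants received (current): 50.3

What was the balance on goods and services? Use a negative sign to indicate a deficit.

627.3

Goods: -1140.7 + 1370.7 + 239.4 + 287.1 = 756.5
Services: 126.3 + 315.6 - 459.3 - 111.8 = -129.2
Trade balance = 756.5 + (-129.2) = 627.3
(Excluded from the trade balance — capital account: acquisition of foreign patents and trademarks (non-produced assets) 50.4; primary income: compensation earned by residents employed abroad 90.0, profits repatriated by foreign-owned firms operating domestically 188.1; secondary income: personal remittances received from nationals working abroad 119.9, personal remittances sent abroad by immigrant workers 117.7, official foreign aid grants received (current) 50.3; financial account: acquisition of a foreign subsidiary by a resident firm (outward FDI) 518.8.)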